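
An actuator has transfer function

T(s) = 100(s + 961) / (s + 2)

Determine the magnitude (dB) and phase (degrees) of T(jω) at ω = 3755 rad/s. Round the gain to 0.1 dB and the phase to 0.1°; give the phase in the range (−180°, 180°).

At s = jω = j3755:
zero (s+961): 961 + j3755 → |·| = √(961²+3755²) = √15023546 ≈ 3876, ∠ = arctan(3755/961) ≈ 75.64°
pole (s+2): 2 + j3755 → |·| = √(2²+3755²) = √14100029 ≈ 3755, ∠ = arctan(3755/2) ≈ 89.97°
|T| = 100 · 3876 / 3755 ≈ 103.22
Gain = 20 log₁₀(103.22) ≈ 40.28 dB
∠T = 75.64° − 89.97° = -14.33°

40.3 dB, -14.3°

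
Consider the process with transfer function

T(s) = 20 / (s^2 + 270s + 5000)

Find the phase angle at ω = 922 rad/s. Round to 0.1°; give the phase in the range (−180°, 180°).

-163.6°

Substitute s = j922:
Numerator: 20 = 20 + j0
Denominator: (j922)^2 + 270(j922) + 5000 = -845084 + j248940
|N| = √(20² + 0²) ≈ 20, ∠N ≈ 0.00°
|D| = √(845084² + 248940²) ≈ 8.8099e+05, ∠D ≈ 163.59°
∠T = 0.00° − 163.59° = -163.59°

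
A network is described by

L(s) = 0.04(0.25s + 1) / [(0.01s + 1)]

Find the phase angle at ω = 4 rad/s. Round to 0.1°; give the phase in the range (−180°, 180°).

At ω = 4 rad/s:
zero (1 + j4·0.25) = 1 + j1 → |·| ≈ 1.4142, ∠ ≈ 45.00°
pole (1 + j4·0.01) = 1 + j0.04 → |·| ≈ 1.0008, ∠ ≈ 2.29°
∠L = (45.00°) − (2.29°) = 42.71°

42.7°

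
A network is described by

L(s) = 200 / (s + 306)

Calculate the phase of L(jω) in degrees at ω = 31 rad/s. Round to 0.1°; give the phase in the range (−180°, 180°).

-5.8°

At s = jω = j31:
pole (s+306): 306 + j31 → |·| = √(306²+31²) = √94597 ≈ 307.57, ∠ = arctan(31/306) ≈ 5.78°
∠L = 0.00° − 5.78° = -5.78°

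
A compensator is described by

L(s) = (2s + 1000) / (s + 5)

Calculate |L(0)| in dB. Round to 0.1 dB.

46.0 dB

L(0) = 1000 / 5 = 200
20 log₁₀(200) ≈ 46.02 dB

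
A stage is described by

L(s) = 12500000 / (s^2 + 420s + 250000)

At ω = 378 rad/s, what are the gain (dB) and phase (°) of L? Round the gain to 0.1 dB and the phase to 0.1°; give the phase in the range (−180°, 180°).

At s = jω = j378:
quadratic: (j378)² + 420·j378 + 250000 = 107116 + j158760 → |·| ≈ 1.9152e+05, ∠ ≈ 55.99°
|L| = 12500000 / 1.9152e+05 ≈ 65.267
Gain = 20 log₁₀(65.267) ≈ 36.29 dB
∠L = 0.00° − 55.99° = -55.99°

36.3 dB, -56.0°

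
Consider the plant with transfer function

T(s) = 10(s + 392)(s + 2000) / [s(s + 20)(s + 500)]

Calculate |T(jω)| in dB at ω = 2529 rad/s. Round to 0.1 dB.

At s = jω = j2529:
zero (s+392): 392 + j2529 → |·| = √(392²+2529²) = √6549505 ≈ 2559.2, ∠ = arctan(2529/392) ≈ 81.19°
zero (s+2000): 2000 + j2529 → |·| = √(2000²+2529²) = √10395841 ≈ 3224.3, ∠ = arctan(2529/2000) ≈ 51.66°
pole (s+20): 20 + j2529 → |·| = √(20²+2529²) = √6396241 ≈ 2529.1, ∠ = arctan(2529/20) ≈ 89.55°
pole (s+500): 500 + j2529 → |·| = √(500²+2529²) = √6645841 ≈ 2578, ∠ = arctan(2529/500) ≈ 78.82°
pole at origin: |s| = 2529, ∠ = 90.00° (in denominator)
|T| = 10 · 8.2516e+06 / 1.6489e+10 ≈ 0.0050043
Gain = 20 log₁₀(0.0050043) ≈ -46.01 dB

-46.0 dB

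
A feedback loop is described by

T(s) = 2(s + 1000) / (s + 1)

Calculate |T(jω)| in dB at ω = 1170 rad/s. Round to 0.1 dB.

At s = jω = j1170:
zero (s+1000): 1000 + j1170 → |·| = √(1000²+1170²) = √2368900 ≈ 1539.1, ∠ = arctan(1170/1000) ≈ 49.48°
pole (s+1): 1 + j1170 → |·| = √(1²+1170²) = √1368901 ≈ 1170, ∠ = arctan(1170/1) ≈ 89.95°
|T| = 2 · 1539.1 / 1170 ≈ 2.6309
Gain = 20 log₁₀(2.6309) ≈ 8.40 dB

8.4 dB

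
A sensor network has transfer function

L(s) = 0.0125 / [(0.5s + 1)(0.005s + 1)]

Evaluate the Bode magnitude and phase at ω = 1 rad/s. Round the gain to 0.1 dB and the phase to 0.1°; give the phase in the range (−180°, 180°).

At ω = 1 rad/s:
pole (1 + j1·0.5) = 1 + j0.5 → |·| ≈ 1.118, ∠ ≈ 26.57°
pole (1 + j1·0.005) = 1 + j0.005 → |·| ≈ 1, ∠ ≈ 0.29°
|L| = 0.0125 · 1 / (1.118 · 1) ≈ 0.011181
Gain = 20 log₁₀(0.011181) ≈ -39.03 dB
∠L = (0°) − (26.57° + 0.29°) = -26.86°

-39.0 dB, -26.9°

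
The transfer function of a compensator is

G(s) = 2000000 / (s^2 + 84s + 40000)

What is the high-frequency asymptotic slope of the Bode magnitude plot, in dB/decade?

-40 dB/decade

Each pole contributes −20 dB/decade at high frequency; each zero contributes +20 dB/decade.
Net: 0 zero(s) − 2 pole(s) → -40 dB/decade.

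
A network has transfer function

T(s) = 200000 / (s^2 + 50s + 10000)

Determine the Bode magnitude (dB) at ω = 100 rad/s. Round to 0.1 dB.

At s = jω = j100:
quadratic: (j100)² + 50·j100 + 10000 = 0 + j5000 → |·| ≈ 5000, ∠ ≈ 90.00°
|T| = 200000 / 5000 ≈ 40
Gain = 20 log₁₀(40) ≈ 32.04 dB

32.0 dB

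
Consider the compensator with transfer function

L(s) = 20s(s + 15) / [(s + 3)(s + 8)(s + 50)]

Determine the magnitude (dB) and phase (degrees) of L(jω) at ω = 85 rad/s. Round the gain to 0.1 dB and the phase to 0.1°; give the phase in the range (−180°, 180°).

-13.8 dB, -62.1°

At s = jω = j85:
zero (s+15): 15 + j85 → |·| = √(15²+85²) = √7450 ≈ 86.313, ∠ = arctan(85/15) ≈ 79.99°
zero at origin: s = j85 → |·| = 85, ∠ = 90.00°
pole (s+3): 3 + j85 → |·| = √(3²+85²) = √7234 ≈ 85.053, ∠ = arctan(85/3) ≈ 87.98°
pole (s+8): 8 + j85 → |·| = √(8²+85²) = √7289 ≈ 85.376, ∠ = arctan(85/8) ≈ 84.62°
pole (s+50): 50 + j85 → |·| = √(50²+85²) = √9725 ≈ 98.615, ∠ = arctan(85/50) ≈ 59.53°
|L| = 20 · 7336.6 / 7.1609e+05 ≈ 0.20491
Gain = 20 log₁₀(0.20491) ≈ -13.77 dB
∠L = 169.99° − 232.13° = -62.14°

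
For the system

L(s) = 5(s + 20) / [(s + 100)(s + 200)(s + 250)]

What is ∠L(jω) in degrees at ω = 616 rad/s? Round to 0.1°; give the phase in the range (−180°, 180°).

-132.6°

At s = jω = j616:
zero (s+20): 20 + j616 → |·| = √(20²+616²) = √379856 ≈ 616.32, ∠ = arctan(616/20) ≈ 88.14°
pole (s+100): 100 + j616 → |·| = √(100²+616²) = √389456 ≈ 624.06, ∠ = arctan(616/100) ≈ 80.78°
pole (s+200): 200 + j616 → |·| = √(200²+616²) = √419456 ≈ 647.65, ∠ = arctan(616/200) ≈ 72.01°
pole (s+250): 250 + j616 → |·| = √(250²+616²) = √441956 ≈ 664.8, ∠ = arctan(616/250) ≈ 67.91°
∠L = 88.14° − 220.70° = -132.56°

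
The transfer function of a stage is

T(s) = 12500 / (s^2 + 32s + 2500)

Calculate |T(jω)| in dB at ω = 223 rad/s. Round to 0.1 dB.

-11.6 dB

At s = jω = j223:
quadratic: (j223)² + 32·j223 + 2500 = -47229 + j7136 → |·| ≈ 47765, ∠ ≈ 171.41°
|T| = 12500 / 47765 ≈ 0.2617
Gain = 20 log₁₀(0.2617) ≈ -11.64 dB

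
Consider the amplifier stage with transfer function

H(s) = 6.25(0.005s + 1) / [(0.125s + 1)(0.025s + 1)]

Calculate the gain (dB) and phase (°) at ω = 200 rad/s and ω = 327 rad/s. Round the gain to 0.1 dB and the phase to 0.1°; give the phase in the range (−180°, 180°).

At ω = 200 rad/s:
zero (1 + j200·0.005) = 1 + j1 → |·| ≈ 1.4142, ∠ ≈ 45.00°
pole (1 + j200·0.125) = 1 + j25 → |·| ≈ 25.02, ∠ ≈ 87.71°
pole (1 + j200·0.025) = 1 + j5 → |·| ≈ 5.099, ∠ ≈ 78.69°
|H| = 6.25 · 1.4142 / (25.02 · 5.099) ≈ 0.069282
Gain = 20 log₁₀(0.069282) ≈ -23.19 dB
∠H = (45.00°) − (87.71° + 78.69°) = -121.40°

At ω = 327 rad/s:
zero (1 + j327·0.005) = 1 + j1.635 → |·| ≈ 1.9166, ∠ ≈ 58.55°
pole (1 + j327·0.125) = 1 + j40.875 → |·| ≈ 40.887, ∠ ≈ 88.60°
pole (1 + j327·0.025) = 1 + j8.175 → |·| ≈ 8.2359, ∠ ≈ 83.03°
|H| = 6.25 · 1.9166 / (40.887 · 8.2359) ≈ 0.035573
Gain = 20 log₁₀(0.035573) ≈ -28.98 dB
∠H = (58.55°) − (88.60° + 83.03°) = -113.08°

ω = 200: -23.2 dB, -121.4°; ω = 327: -29.0 dB, -113.1°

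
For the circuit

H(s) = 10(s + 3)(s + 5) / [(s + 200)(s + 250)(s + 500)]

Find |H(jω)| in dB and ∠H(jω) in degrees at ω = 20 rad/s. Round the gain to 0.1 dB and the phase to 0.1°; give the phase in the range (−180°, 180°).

-75.6 dB, 144.9°

At s = jω = j20:
zero (s+3): 3 + j20 → |·| = √(3²+20²) = √409 ≈ 20.224, ∠ = arctan(20/3) ≈ 81.47°
zero (s+5): 5 + j20 → |·| = √(5²+20²) = √425 ≈ 20.616, ∠ = arctan(20/5) ≈ 75.96°
pole (s+200): 200 + j20 → |·| = √(200²+20²) = √40400 ≈ 201, ∠ = arctan(20/200) ≈ 5.71°
pole (s+250): 250 + j20 → |·| = √(250²+20²) = √62900 ≈ 250.8, ∠ = arctan(20/250) ≈ 4.57°
pole (s+500): 500 + j20 → |·| = √(500²+20²) = √250400 ≈ 500.4, ∠ = arctan(20/500) ≈ 2.29°
|H| = 10 · 416.94 / 2.5226e+07 ≈ 0.00016528
Gain = 20 log₁₀(0.00016528) ≈ -75.64 dB
∠H = 157.43° − 12.57° = 144.86°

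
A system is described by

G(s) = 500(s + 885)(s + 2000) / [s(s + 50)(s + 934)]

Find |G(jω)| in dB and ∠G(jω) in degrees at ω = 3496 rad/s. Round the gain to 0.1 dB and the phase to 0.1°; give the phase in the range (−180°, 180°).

-15.7 dB, -118.2°

At s = jω = j3496:
zero (s+885): 885 + j3496 → |·| = √(885²+3496²) = √13005241 ≈ 3606.3, ∠ = arctan(3496/885) ≈ 75.79°
zero (s+2000): 2000 + j3496 → |·| = √(2000²+3496²) = √16222016 ≈ 4027.7, ∠ = arctan(3496/2000) ≈ 60.23°
pole (s+50): 50 + j3496 → |·| = √(50²+3496²) = √12224516 ≈ 3496.4, ∠ = arctan(3496/50) ≈ 89.18°
pole (s+934): 934 + j3496 → |·| = √(934²+3496²) = √13094372 ≈ 3618.6, ∠ = arctan(3496/934) ≈ 75.04°
pole at origin: |s| = 3496, ∠ = 90.00° (in denominator)
|G| = 500 · 1.4525e+07 / 4.4232e+10 ≈ 0.16419
Gain = 20 log₁₀(0.16419) ≈ -15.69 dB
∠G = 136.02° − 254.22° = -118.20°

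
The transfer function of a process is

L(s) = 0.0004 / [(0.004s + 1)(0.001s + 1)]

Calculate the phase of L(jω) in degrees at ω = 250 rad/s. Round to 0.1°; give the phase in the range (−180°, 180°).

-59.0°

At ω = 250 rad/s:
pole (1 + j250·0.004) = 1 + j1 → |·| ≈ 1.4142, ∠ ≈ 45.00°
pole (1 + j250·0.001) = 1 + j0.25 → |·| ≈ 1.0308, ∠ ≈ 14.04°
∠L = (0°) − (45.00° + 14.04°) = -59.04°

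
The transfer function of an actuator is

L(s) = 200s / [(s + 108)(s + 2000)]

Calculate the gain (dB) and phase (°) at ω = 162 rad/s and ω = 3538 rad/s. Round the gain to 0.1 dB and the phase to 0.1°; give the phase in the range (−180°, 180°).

At s = jω = j162:
zero at origin: s = j162 → |·| = 162, ∠ = 90.00°
pole (s+108): 108 + j162 → |·| = √(108²+162²) = √37908 ≈ 194.7, ∠ = arctan(162/108) ≈ 56.31°
pole (s+2000): 2000 + j162 → |·| = √(2000²+162²) = √4026244 ≈ 2006.6, ∠ = arctan(162/2000) ≈ 4.63°
|L| = 200 · 162 / 3.9069e+05 ≈ 0.08293
Gain = 20 log₁₀(0.08293) ≈ -21.63 dB
∠L = 90.00° − 60.94° = 29.06°

At s = jω = j3538:
zero at origin: s = j3538 → |·| = 3538, ∠ = 90.00°
pole (s+108): 108 + j3538 → |·| = √(108²+3538²) = √12529108 ≈ 3539.6, ∠ = arctan(3538/108) ≈ 88.25°
pole (s+2000): 2000 + j3538 → |·| = √(2000²+3538²) = √16517444 ≈ 4064.2, ∠ = arctan(3538/2000) ≈ 60.52°
|L| = 200 · 3538 / 1.4386e+07 ≈ 0.049187
Gain = 20 log₁₀(0.049187) ≈ -26.16 dB
∠L = 90.00° − 148.77° = -58.77°

ω = 162: -21.6 dB, 29.1°; ω = 3538: -26.2 dB, -58.8°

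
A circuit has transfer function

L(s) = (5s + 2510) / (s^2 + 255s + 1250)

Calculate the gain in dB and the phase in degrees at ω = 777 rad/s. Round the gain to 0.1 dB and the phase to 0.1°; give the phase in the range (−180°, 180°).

Substitute s = j777:
Numerator: 5(j777) + 2510 = 2510 + j3885
Denominator: (j777)^2 + 255(j777) + 1250 = -602479 + j198135
|N| = √(2510² + 3885²) ≈ 4625.3, ∠N ≈ 57.13°
|D| = √(602479² + 198135²) ≈ 6.3422e+05, ∠D ≈ 161.80°
|L| = 4625.3 / 6.3422e+05 ≈ 0.0072929
Gain = 20 log₁₀(0.0072929) ≈ -42.74 dB
∠L = 57.13° − 161.80° = -104.67°

-42.7 dB, -104.7°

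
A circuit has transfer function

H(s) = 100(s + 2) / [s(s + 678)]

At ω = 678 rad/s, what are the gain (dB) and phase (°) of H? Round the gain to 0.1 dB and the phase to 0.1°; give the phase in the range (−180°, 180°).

At s = jω = j678:
zero (s+2): 2 + j678 → |·| = √(2²+678²) = √459688 ≈ 678, ∠ = arctan(678/2) ≈ 89.83°
pole (s+678): 678 + j678 → |·| = √(678²+678²) = √919368 ≈ 958.84, ∠ = arctan(678/678) ≈ 45.00°
pole at origin: |s| = 678, ∠ = 90.00° (in denominator)
|H| = 100 · 678 / 6.5009e+05 ≈ 0.10429
Gain = 20 log₁₀(0.10429) ≈ -19.64 dB
∠H = 89.83° − 135.00° = -45.17°

-19.6 dB, -45.2°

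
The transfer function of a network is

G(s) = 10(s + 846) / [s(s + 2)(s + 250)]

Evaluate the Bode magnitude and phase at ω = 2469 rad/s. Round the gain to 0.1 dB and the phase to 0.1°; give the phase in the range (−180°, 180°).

At s = jω = j2469:
zero (s+846): 846 + j2469 → |·| = √(846²+2469²) = √6811677 ≈ 2609.9, ∠ = arctan(2469/846) ≈ 71.09°
pole (s+2): 2 + j2469 → |·| = √(2²+2469²) = √6095965 ≈ 2469, ∠ = arctan(2469/2) ≈ 89.95°
pole (s+250): 250 + j2469 → |·| = √(250²+2469²) = √6158461 ≈ 2481.6, ∠ = arctan(2469/250) ≈ 84.22°
pole at origin: |s| = 2469, ∠ = 90.00° (in denominator)
|G| = 10 · 2609.9 / 1.5128e+10 ≈ 1.7252e-06
Gain = 20 log₁₀(1.7252e-06) ≈ -115.26 dB
∠G = 71.09° − 264.17° = -193.08° ≡ 166.92° (principal value)

-115.3 dB, 166.9°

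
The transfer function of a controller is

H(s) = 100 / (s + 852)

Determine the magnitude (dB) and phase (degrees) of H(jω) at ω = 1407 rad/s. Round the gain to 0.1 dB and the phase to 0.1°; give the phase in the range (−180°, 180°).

At s = jω = j1407:
pole (s+852): 852 + j1407 → |·| = √(852²+1407²) = √2705553 ≈ 1644.9, ∠ = arctan(1407/852) ≈ 58.80°
|H| = 100 / 1644.9 ≈ 0.060794
Gain = 20 log₁₀(0.060794) ≈ -24.32 dB
∠H = 0.00° − 58.80° = -58.80°

-24.3 dB, -58.8°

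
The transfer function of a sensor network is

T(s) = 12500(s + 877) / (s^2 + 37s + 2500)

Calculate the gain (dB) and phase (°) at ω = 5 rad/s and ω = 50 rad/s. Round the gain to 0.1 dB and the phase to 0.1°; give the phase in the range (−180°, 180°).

ω = 5: 72.9 dB, -3.9°; ω = 50: 75.5 dB, -86.7°

At s = jω = j5:
zero (s+877): 877 + j5 → |·| = √(877²+5²) = √769154 ≈ 877.01, ∠ = arctan(5/877) ≈ 0.33°
quadratic: (j5)² + 37·j5 + 2500 = 2475 + j185 → |·| ≈ 2481.9, ∠ ≈ 4.27°
|T| = 12500 · 877.01 / 2481.9 ≈ 4417
Gain = 20 log₁₀(4417) ≈ 72.90 dB
∠T = 0.33° − 4.27° = -3.94°

At s = jω = j50:
zero (s+877): 877 + j50 → |·| = √(877²+50²) = √771629 ≈ 878.42, ∠ = arctan(50/877) ≈ 3.26°
quadratic: (j50)² + 37·j50 + 2500 = 0 + j1850 → |·| ≈ 1850, ∠ ≈ 90.00°
|T| = 12500 · 878.42 / 1850 ≈ 5935.3
Gain = 20 log₁₀(5935.3) ≈ 75.47 dB
∠T = 3.26° − 90.00° = -86.74°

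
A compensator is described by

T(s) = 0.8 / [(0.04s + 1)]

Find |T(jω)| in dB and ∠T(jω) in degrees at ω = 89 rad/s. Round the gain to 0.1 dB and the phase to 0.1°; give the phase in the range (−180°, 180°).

-13.3 dB, -74.3°

At ω = 89 rad/s:
pole (1 + j89·0.04) = 1 + j3.56 → |·| ≈ 3.6978, ∠ ≈ 74.31°
|T| = 0.8 · 1 / (3.6978) ≈ 0.21634
Gain = 20 log₁₀(0.21634) ≈ -13.30 dB
∠T = (0°) − (74.31°) = -74.31°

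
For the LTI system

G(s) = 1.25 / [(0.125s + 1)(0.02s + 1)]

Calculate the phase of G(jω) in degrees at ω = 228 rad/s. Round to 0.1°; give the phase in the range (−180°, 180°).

At ω = 228 rad/s:
pole (1 + j228·0.125) = 1 + j28.5 → |·| ≈ 28.518, ∠ ≈ 87.99°
pole (1 + j228·0.02) = 1 + j4.56 → |·| ≈ 4.6684, ∠ ≈ 77.63°
∠G = (0°) − (87.99° + 77.63°) = -165.62°

-165.6°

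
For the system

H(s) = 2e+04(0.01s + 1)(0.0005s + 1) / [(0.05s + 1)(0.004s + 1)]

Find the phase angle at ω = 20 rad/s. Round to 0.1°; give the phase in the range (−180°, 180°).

-37.7°

At ω = 20 rad/s:
zero (1 + j20·0.01) = 1 + j0.2 → |·| ≈ 1.0198, ∠ ≈ 11.31°
zero (1 + j20·0.0005) = 1 + j0.01 → |·| ≈ 1, ∠ ≈ 0.57°
pole (1 + j20·0.05) = 1 + j1 → |·| ≈ 1.4142, ∠ ≈ 45.00°
pole (1 + j20·0.004) = 1 + j0.08 → |·| ≈ 1.0032, ∠ ≈ 4.57°
∠H = (11.31° + 0.57°) − (45.00° + 4.57°) = -37.69°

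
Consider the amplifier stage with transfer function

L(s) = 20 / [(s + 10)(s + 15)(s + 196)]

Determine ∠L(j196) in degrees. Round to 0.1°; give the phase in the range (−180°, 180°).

142.3°

At s = jω = j196:
pole (s+10): 10 + j196 → |·| = √(10²+196²) = √38516 ≈ 196.25, ∠ = arctan(196/10) ≈ 87.08°
pole (s+15): 15 + j196 → |·| = √(15²+196²) = √38641 ≈ 196.57, ∠ = arctan(196/15) ≈ 85.62°
pole (s+196): 196 + j196 → |·| = √(196²+196²) = √76832 ≈ 277.19, ∠ = arctan(196/196) ≈ 45.00°
∠L = 0.00° − 217.70° = -217.70° ≡ 142.30° (principal value)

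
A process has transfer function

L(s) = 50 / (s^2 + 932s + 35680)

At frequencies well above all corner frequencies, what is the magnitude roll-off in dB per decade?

Each pole contributes −20 dB/decade at high frequency; each zero contributes +20 dB/decade.
Net: 0 zero(s) − 2 pole(s) → -40 dB/decade.

-40 dB/decade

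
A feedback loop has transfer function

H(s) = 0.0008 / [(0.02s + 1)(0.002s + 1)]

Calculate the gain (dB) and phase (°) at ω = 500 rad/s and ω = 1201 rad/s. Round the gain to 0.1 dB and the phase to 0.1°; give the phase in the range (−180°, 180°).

At ω = 500 rad/s:
pole (1 + j500·0.02) = 1 + j10 → |·| ≈ 10.05, ∠ ≈ 84.29°
pole (1 + j500·0.002) = 1 + j1 → |·| ≈ 1.4142, ∠ ≈ 45.00°
|H| = 0.0008 · 1 / (10.05 · 1.4142) ≈ 5.6288e-05
Gain = 20 log₁₀(5.6288e-05) ≈ -84.99 dB
∠H = (0°) − (84.29° + 45.00°) = -129.29°

At ω = 1201 rad/s:
pole (1 + j1201·0.02) = 1 + j24.02 → |·| ≈ 24.041, ∠ ≈ 87.62°
pole (1 + j1201·0.002) = 1 + j2.402 → |·| ≈ 2.6018, ∠ ≈ 67.40°
|H| = 0.0008 · 1 / (24.041 · 2.6018) ≈ 1.279e-05
Gain = 20 log₁₀(1.279e-05) ≈ -97.86 dB
∠H = (0°) − (87.62° + 67.40°) = -155.02°

ω = 500: -85.0 dB, -129.3°; ω = 1201: -97.9 dB, -155.0°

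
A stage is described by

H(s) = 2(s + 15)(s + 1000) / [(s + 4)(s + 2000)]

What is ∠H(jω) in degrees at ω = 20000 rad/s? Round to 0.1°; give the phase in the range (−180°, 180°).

2.8°

At s = jω = j20000:
zero (s+15): 15 + j20000 → |·| = √(15²+20000²) = √400000225 ≈ 20000, ∠ = arctan(20000/15) ≈ 89.96°
zero (s+1000): 1000 + j20000 → |·| = √(1000²+20000²) = √401000000 ≈ 20025, ∠ = arctan(20000/1000) ≈ 87.14°
pole (s+4): 4 + j20000 → |·| = √(4²+20000²) = √400000016 ≈ 20000, ∠ = arctan(20000/4) ≈ 89.99°
pole (s+2000): 2000 + j20000 → |·| = √(2000²+20000²) = √404000000 ≈ 20100, ∠ = arctan(20000/2000) ≈ 84.29°
∠H = 177.10° − 174.28° = 2.82°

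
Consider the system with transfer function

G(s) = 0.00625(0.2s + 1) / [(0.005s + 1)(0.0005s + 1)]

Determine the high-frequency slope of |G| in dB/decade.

-20 dB/decade

Each pole contributes −20 dB/decade at high frequency; each zero contributes +20 dB/decade.
Net: 1 zero(s) − 2 pole(s) → -20 dB/decade.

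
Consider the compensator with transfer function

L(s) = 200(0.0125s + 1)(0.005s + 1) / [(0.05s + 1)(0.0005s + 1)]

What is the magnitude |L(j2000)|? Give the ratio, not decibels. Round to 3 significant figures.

At ω = 2000 rad/s:
zero (1 + j2000·0.0125) = 1 + j25 → |·| ≈ 25.02, ∠ ≈ 87.71°
zero (1 + j2000·0.005) = 1 + j10 → |·| ≈ 10.05, ∠ ≈ 84.29°
pole (1 + j2000·0.05) = 1 + j100 → |·| ≈ 100, ∠ ≈ 89.43°
pole (1 + j2000·0.0005) = 1 + j1 → |·| ≈ 1.4142, ∠ ≈ 45.00°
|L| = 200 · 25.02 · 10.05 / (100 · 1.4142) ≈ 355.61

356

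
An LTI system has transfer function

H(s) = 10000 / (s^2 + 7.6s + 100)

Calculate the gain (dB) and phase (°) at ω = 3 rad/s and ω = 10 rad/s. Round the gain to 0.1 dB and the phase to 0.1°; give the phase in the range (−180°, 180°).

At s = jω = j3:
quadratic: (j3)² + 7.6·j3 + 100 = 91 + j22.8 → |·| ≈ 93.813, ∠ ≈ 14.07°
|H| = 10000 / 93.813 ≈ 106.6
Gain = 20 log₁₀(106.6) ≈ 40.56 dB
∠H = 0.00° − 14.07° = -14.07°

At s = jω = j10:
quadratic: (j10)² + 7.6·j10 + 100 = 0 + j76 → |·| ≈ 76, ∠ ≈ 90.00°
|H| = 10000 / 76 ≈ 131.58
Gain = 20 log₁₀(131.58) ≈ 42.38 dB
∠H = 0.00° − 90.00° = -90.00°

ω = 3: 40.6 dB, -14.1°; ω = 10: 42.4 dB, -90.0°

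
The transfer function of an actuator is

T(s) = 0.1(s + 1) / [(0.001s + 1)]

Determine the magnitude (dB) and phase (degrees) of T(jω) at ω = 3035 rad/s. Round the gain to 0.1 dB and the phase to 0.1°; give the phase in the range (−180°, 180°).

At ω = 3035 rad/s:
zero (1 + j3035·1) = 1 + j3035 → |·| ≈ 3035, ∠ ≈ 89.98°
pole (1 + j3035·0.001) = 1 + j3.035 → |·| ≈ 3.1955, ∠ ≈ 71.76°
|T| = 0.1 · 3035 / (3.1955) ≈ 94.977
Gain = 20 log₁₀(94.977) ≈ 39.55 dB
∠T = (89.98°) − (71.76°) = 18.22°

39.6 dB, 18.2°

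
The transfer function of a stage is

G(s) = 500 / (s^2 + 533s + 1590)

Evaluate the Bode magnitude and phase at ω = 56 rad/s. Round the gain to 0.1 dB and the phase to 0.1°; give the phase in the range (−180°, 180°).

Substitute s = j56:
Numerator: 500 = 500 + j0
Denominator: (j56)^2 + 533(j56) + 1590 = -1546 + j29848
|N| = √(500² + 0²) ≈ 500, ∠N ≈ 0.00°
|D| = √(1546² + 29848²) ≈ 29888, ∠D ≈ 92.97°
|G| = 500 / 29888 ≈ 0.016729
Gain = 20 log₁₀(0.016729) ≈ -35.53 dB
∠G = 0.00° − 92.97° = -92.97°

-35.5 dB, -93.0°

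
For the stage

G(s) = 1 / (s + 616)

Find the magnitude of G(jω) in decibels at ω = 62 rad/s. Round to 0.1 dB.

-55.8 dB

Substitute s = j62:
Numerator: 1 = 1 + j0
Denominator: (j62) + 616 = 616 + j62
|N| = √(1² + 0²) ≈ 1, ∠N ≈ 0.00°
|D| = √(616² + 62²) ≈ 619.11, ∠D ≈ 5.75°
|G| = 1 / 619.11 ≈ 0.0016152
Gain = 20 log₁₀(0.0016152) ≈ -55.84 dB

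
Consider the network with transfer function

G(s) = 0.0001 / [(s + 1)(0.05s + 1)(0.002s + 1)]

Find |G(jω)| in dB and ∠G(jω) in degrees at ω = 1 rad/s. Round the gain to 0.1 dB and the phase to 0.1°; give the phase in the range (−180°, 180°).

-83.0 dB, -48.0°

At ω = 1 rad/s:
pole (1 + j1·1) = 1 + j1 → |·| ≈ 1.4142, ∠ ≈ 45.00°
pole (1 + j1·0.05) = 1 + j0.05 → |·| ≈ 1.0012, ∠ ≈ 2.86°
pole (1 + j1·0.002) = 1 + j0.002 → |·| ≈ 1, ∠ ≈ 0.11°
|G| = 0.0001 · 1 / (1.4142 · 1.0012 · 1) ≈ 7.0627e-05
Gain = 20 log₁₀(7.0627e-05) ≈ -83.02 dB
∠G = (0°) − (45.00° + 2.86° + 0.11°) = -47.97°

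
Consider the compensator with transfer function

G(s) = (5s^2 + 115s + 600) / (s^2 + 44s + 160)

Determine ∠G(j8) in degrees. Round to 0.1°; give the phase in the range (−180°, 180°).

-1.7°

Substitute s = j8:
Numerator: 5(j8)^2 + 115(j8) + 600 = 280 + j920
Denominator: (j8)^2 + 44(j8) + 160 = 96 + j352
|N| = √(280² + 920²) ≈ 961.67, ∠N ≈ 73.07°
|D| = √(96² + 352²) ≈ 364.86, ∠D ≈ 74.74°
∠G = 73.07° − 74.74° = -1.67°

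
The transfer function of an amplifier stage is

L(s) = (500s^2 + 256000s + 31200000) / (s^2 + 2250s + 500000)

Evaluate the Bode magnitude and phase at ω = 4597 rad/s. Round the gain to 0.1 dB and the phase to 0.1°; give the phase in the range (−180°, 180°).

Substitute s = j4597:
Numerator: 500(j4597)^2 + 256000(j4597) + 31200000 = -10535004500 + j1176832000
Denominator: (j4597)^2 + 2250(j4597) + 500000 = -20632409 + j10343250
|N| = √(10535004500² + 1176832000²) ≈ 1.0601e+10, ∠N ≈ 173.63°
|D| = √(20632409² + 10343250²) ≈ 2.308e+07, ∠D ≈ 153.37°
|L| = 1.0601e+10 / 2.308e+07 ≈ 459.32
Gain = 20 log₁₀(459.32) ≈ 53.24 dB
∠L = 173.63° − 153.37° = 20.26°

53.2 dB, 20.3°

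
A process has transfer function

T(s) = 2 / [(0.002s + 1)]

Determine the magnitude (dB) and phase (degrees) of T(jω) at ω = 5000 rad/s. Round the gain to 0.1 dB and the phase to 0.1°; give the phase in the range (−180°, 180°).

-14.0 dB, -84.3°

At ω = 5000 rad/s:
pole (1 + j5000·0.002) = 1 + j10 → |·| ≈ 10.05, ∠ ≈ 84.29°
|T| = 2 · 1 / (10.05) ≈ 0.199
Gain = 20 log₁₀(0.199) ≈ -14.02 dB
∠T = (0°) − (84.29°) = -84.29°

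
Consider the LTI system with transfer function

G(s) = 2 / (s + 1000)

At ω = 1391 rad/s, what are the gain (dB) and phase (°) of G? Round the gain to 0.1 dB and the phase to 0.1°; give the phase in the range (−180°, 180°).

-58.7 dB, -54.3°

Substitute s = j1391:
Numerator: 2 = 2 + j0
Denominator: (j1391) + 1000 = 1000 + j1391
|N| = √(2² + 0²) ≈ 2, ∠N ≈ 0.00°
|D| = √(1000² + 1391²) ≈ 1713.1, ∠D ≈ 54.29°
|G| = 2 / 1713.1 ≈ 0.0011675
Gain = 20 log₁₀(0.0011675) ≈ -58.65 dB
∠G = 0.00° − 54.29° = -54.29°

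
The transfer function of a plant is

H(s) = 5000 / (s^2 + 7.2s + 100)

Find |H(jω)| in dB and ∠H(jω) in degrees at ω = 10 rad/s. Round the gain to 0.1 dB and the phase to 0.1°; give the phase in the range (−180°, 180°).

At s = jω = j10:
quadratic: (j10)² + 7.2·j10 + 100 = 0 + j72 → |·| ≈ 72, ∠ ≈ 90.00°
|H| = 5000 / 72 ≈ 69.444
Gain = 20 log₁₀(69.444) ≈ 36.83 dB
∠H = 0.00° − 90.00° = -90.00°

36.8 dB, -90.0°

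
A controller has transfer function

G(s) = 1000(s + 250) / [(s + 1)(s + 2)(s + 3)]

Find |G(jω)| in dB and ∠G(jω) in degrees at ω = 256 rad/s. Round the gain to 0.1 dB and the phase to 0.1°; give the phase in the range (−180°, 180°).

-33.4 dB, 137.0°

At s = jω = j256:
zero (s+250): 250 + j256 → |·| = √(250²+256²) = √128036 ≈ 357.82, ∠ = arctan(256/250) ≈ 45.68°
pole (s+1): 1 + j256 → |·| = √(1²+256²) = √65537 ≈ 256, ∠ = arctan(256/1) ≈ 89.78°
pole (s+2): 2 + j256 → |·| = √(2²+256²) = √65540 ≈ 256.01, ∠ = arctan(256/2) ≈ 89.55°
pole (s+3): 3 + j256 → |·| = √(3²+256²) = √65545 ≈ 256.02, ∠ = arctan(256/3) ≈ 89.33°
|G| = 1000 · 357.82 / 1.6779e+07 ≈ 0.021325
Gain = 20 log₁₀(0.021325) ≈ -33.42 dB
∠G = 45.68° − 268.66° = -222.98° ≡ 137.02° (principal value)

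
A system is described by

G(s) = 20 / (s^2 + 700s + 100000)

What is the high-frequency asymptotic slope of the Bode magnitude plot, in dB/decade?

Each pole contributes −20 dB/decade at high frequency; each zero contributes +20 dB/decade.
Net: 0 zero(s) − 2 pole(s) → -40 dB/decade.

-40 dB/decade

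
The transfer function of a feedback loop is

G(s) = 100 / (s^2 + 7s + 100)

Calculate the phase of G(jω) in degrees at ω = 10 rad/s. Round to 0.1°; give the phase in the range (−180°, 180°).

-90.0°

At s = jω = j10:
quadratic: (j10)² + 7·j10 + 100 = 0 + j70 → |·| ≈ 70, ∠ ≈ 90.00°
∠G = 0.00° − 90.00° = -90.00°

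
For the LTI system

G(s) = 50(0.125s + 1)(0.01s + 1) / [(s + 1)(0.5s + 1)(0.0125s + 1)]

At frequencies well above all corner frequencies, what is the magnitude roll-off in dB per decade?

-20 dB/decade

Each pole contributes −20 dB/decade at high frequency; each zero contributes +20 dB/decade.
Net: 2 zero(s) − 3 pole(s) → -20 dB/decade.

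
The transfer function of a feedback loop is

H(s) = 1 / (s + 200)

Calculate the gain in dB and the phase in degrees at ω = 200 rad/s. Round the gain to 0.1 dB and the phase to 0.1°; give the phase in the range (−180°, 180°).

At s = jω = j200:
pole (s+200): 200 + j200 → |·| = √(200²+200²) = √80000 ≈ 282.84, ∠ = arctan(200/200) ≈ 45.00°
|H| = 1 / 282.84 ≈ 0.0035356
Gain = 20 log₁₀(0.0035356) ≈ -49.03 dB
∠H = 0.00° − 45.00° = -45.00°

-49.0 dB, -45.0°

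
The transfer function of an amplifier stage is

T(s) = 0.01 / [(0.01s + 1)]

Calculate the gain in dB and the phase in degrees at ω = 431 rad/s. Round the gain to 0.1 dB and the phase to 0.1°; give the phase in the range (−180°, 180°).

At ω = 431 rad/s:
pole (1 + j431·0.01) = 1 + j4.31 → |·| ≈ 4.4245, ∠ ≈ 76.94°
|T| = 0.01 · 1 / (4.4245) ≈ 0.0022601
Gain = 20 log₁₀(0.0022601) ≈ -52.92 dB
∠T = (0°) − (76.94°) = -76.94°

-52.9 dB, -76.9°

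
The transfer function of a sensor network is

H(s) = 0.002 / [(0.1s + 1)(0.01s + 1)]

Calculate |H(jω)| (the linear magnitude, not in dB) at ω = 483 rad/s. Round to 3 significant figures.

8.39e-06

At ω = 483 rad/s:
pole (1 + j483·0.1) = 1 + j48.3 → |·| ≈ 48.31, ∠ ≈ 88.81°
pole (1 + j483·0.01) = 1 + j4.83 → |·| ≈ 4.9324, ∠ ≈ 78.30°
|H| = 0.002 · 1 / (48.31 · 4.9324) ≈ 8.3933e-06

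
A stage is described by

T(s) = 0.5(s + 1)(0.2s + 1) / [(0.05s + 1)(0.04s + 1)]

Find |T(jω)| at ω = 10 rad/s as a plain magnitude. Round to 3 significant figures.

9.33

At ω = 10 rad/s:
zero (1 + j10·1) = 1 + j10 → |·| ≈ 10.05, ∠ ≈ 84.29°
zero (1 + j10·0.2) = 1 + j2 → |·| ≈ 2.2361, ∠ ≈ 63.43°
pole (1 + j10·0.05) = 1 + j0.5 → |·| ≈ 1.118, ∠ ≈ 26.57°
pole (1 + j10·0.04) = 1 + j0.4 → |·| ≈ 1.077, ∠ ≈ 21.80°
|T| = 0.5 · 10.05 · 2.2361 / (1.118 · 1.077) ≈ 9.3319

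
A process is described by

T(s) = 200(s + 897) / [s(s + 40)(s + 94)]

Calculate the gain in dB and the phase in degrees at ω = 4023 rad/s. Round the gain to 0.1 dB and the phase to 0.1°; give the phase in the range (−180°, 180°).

At s = jω = j4023:
zero (s+897): 897 + j4023 → |·| = √(897²+4023²) = √16989138 ≈ 4121.8, ∠ = arctan(4023/897) ≈ 77.43°
pole (s+40): 40 + j4023 → |·| = √(40²+4023²) = √16186129 ≈ 4023.2, ∠ = arctan(4023/40) ≈ 89.43°
pole (s+94): 94 + j4023 → |·| = √(94²+4023²) = √16193365 ≈ 4024.1, ∠ = arctan(4023/94) ≈ 88.66°
pole at origin: |s| = 4023, ∠ = 90.00° (in denominator)
|T| = 200 · 4121.8 / 6.5131e+10 ≈ 1.2657e-05
Gain = 20 log₁₀(1.2657e-05) ≈ -97.95 dB
∠T = 77.43° − 268.09° = -190.66° ≡ 169.34° (principal value)

-98.0 dB, 169.3°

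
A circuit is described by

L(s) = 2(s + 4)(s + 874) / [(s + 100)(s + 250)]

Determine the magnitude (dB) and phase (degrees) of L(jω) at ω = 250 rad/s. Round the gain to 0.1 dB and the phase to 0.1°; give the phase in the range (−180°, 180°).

13.6 dB, -8.2°

At s = jω = j250:
zero (s+4): 4 + j250 → |·| = √(4²+250²) = √62516 ≈ 250.03, ∠ = arctan(250/4) ≈ 89.08°
zero (s+874): 874 + j250 → |·| = √(874²+250²) = √826376 ≈ 909.05, ∠ = arctan(250/874) ≈ 15.96°
pole (s+100): 100 + j250 → |·| = √(100²+250²) = √72500 ≈ 269.26, ∠ = arctan(250/100) ≈ 68.20°
pole (s+250): 250 + j250 → |·| = √(250²+250²) = √125000 ≈ 353.55, ∠ = arctan(250/250) ≈ 45.00°
|L| = 2 · 2.2729e+05 / 95197 ≈ 4.7752
Gain = 20 log₁₀(4.7752) ≈ 13.58 dB
∠L = 105.04° − 113.20° = -8.16°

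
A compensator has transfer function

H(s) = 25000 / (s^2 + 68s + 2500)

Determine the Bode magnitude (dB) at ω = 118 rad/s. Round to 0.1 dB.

At s = jω = j118:
quadratic: (j118)² + 68·j118 + 2500 = -11424 + j8024 → |·| ≈ 13960, ∠ ≈ 144.92°
|H| = 25000 / 13960 ≈ 1.7908
Gain = 20 log₁₀(1.7908) ≈ 5.06 dB

5.1 dB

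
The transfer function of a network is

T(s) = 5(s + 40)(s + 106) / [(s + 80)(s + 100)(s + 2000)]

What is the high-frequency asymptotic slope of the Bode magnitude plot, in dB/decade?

Each pole contributes −20 dB/decade at high frequency; each zero contributes +20 dB/decade.
Net: 2 zero(s) − 3 pole(s) → -20 dB/decade.

-20 dB/decade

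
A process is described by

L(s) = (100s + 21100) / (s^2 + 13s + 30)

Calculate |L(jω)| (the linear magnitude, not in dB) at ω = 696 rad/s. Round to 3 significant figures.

0.150

Substitute s = j696:
Numerator: 100(j696) + 21100 = 21100 + j69600
Denominator: (j696)^2 + 13(j696) + 30 = -484386 + j9048
|N| = √(21100² + 69600²) ≈ 72728, ∠N ≈ 73.13°
|D| = √(484386² + 9048²) ≈ 4.8447e+05, ∠D ≈ 178.93°
|L| = 72728 / 4.8447e+05 ≈ 0.15012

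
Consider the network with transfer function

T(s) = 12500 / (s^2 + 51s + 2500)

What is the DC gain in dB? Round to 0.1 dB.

14.0 dB

T(0) = 12500 / 2500 = 5
20 log₁₀(5) ≈ 13.98 dB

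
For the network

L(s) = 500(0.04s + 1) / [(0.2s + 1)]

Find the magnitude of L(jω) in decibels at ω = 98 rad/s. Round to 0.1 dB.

40.3 dB

At ω = 98 rad/s:
zero (1 + j98·0.04) = 1 + j3.92 → |·| ≈ 4.0455, ∠ ≈ 75.69°
pole (1 + j98·0.2) = 1 + j19.6 → |·| ≈ 19.625, ∠ ≈ 87.08°
|L| = 500 · 4.0455 / (19.625) ≈ 103.07
Gain = 20 log₁₀(103.07) ≈ 40.26 dB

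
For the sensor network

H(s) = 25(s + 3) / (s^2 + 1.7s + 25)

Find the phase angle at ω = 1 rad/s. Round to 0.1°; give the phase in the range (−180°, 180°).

At s = jω = j1:
zero (s+3): 3 + j1 → |·| = √(3²+1²) = √10 ≈ 3.1623, ∠ = arctan(1/3) ≈ 18.43°
quadratic: (j1)² + 1.7·j1 + 25 = 24 + j1.7 → |·| ≈ 24.06, ∠ ≈ 4.05°
∠H = 18.43° − 4.05° = 14.38°

14.4°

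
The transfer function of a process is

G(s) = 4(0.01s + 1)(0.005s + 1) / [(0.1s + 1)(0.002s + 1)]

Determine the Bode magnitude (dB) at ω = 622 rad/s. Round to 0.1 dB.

-1.6 dB

At ω = 622 rad/s:
zero (1 + j622·0.01) = 1 + j6.22 → |·| ≈ 6.2999, ∠ ≈ 80.87°
zero (1 + j622·0.005) = 1 + j3.11 → |·| ≈ 3.2668, ∠ ≈ 72.18°
pole (1 + j622·0.1) = 1 + j62.2 → |·| ≈ 62.208, ∠ ≈ 89.08°
pole (1 + j622·0.002) = 1 + j1.244 → |·| ≈ 1.5961, ∠ ≈ 51.21°
|G| = 4 · 6.2999 · 3.2668 / (62.208 · 1.5961) ≈ 0.82911
Gain = 20 log₁₀(0.82911) ≈ -1.63 dB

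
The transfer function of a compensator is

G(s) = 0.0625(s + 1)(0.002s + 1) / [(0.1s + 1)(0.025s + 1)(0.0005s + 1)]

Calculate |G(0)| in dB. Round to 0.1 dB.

-24.1 dB

G(0) = 0.0625 · 1 / 1 = 0.0625
20 log₁₀(0.0625) ≈ -24.08 dB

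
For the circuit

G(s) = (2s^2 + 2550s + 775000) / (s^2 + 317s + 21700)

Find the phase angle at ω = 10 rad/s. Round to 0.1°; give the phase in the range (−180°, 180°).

-6.5°

Substitute s = j10:
Numerator: 2(j10)^2 + 2550(j10) + 775000 = 774800 + j25500
Denominator: (j10)^2 + 317(j10) + 21700 = 21600 + j3170
|N| = √(774800² + 25500²) ≈ 7.7522e+05, ∠N ≈ 1.89°
|D| = √(21600² + 3170²) ≈ 21831, ∠D ≈ 8.35°
∠G = 1.89° − 8.35° = -6.46°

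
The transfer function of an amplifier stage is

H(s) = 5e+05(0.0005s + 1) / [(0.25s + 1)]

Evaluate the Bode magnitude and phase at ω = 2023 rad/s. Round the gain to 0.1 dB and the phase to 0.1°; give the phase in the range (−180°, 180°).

63.0 dB, -44.6°

At ω = 2023 rad/s:
zero (1 + j2023·0.0005) = 1 + j1.0115 → |·| ≈ 1.4224, ∠ ≈ 45.33°
pole (1 + j2023·0.25) = 1 + j505.75 → |·| ≈ 505.75, ∠ ≈ 89.89°
|H| = 5e+05 · 1.4224 / (505.75) ≈ 1406.2
Gain = 20 log₁₀(1406.2) ≈ 62.96 dB
∠H = (45.33°) − (89.89°) = -44.56°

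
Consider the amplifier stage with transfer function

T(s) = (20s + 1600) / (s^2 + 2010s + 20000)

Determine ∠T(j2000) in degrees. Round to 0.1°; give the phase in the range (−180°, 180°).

Substitute s = j2000:
Numerator: 20(j2000) + 1600 = 1600 + j40000
Denominator: (j2000)^2 + 2010(j2000) + 20000 = -3980000 + j4020000
|N| = √(1600² + 40000²) ≈ 40032, ∠N ≈ 87.71°
|D| = √(3980000² + 4020000²) ≈ 5.6569e+06, ∠D ≈ 134.71°
∠T = 87.71° − 134.71° = -47.00°

-47.0°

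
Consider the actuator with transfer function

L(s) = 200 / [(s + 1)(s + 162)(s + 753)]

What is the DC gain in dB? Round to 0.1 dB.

-55.7 dB

L(0) = 200 / (1·162·753) ≈ 0.0016395
20 log₁₀(0.0016395) ≈ -55.71 dB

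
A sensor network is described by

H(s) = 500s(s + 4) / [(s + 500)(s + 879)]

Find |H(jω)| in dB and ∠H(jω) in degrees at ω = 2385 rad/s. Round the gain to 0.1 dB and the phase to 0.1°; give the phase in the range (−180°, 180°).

53.2 dB, 32.0°

At s = jω = j2385:
zero (s+4): 4 + j2385 → |·| = √(4²+2385²) = √5688241 ≈ 2385, ∠ = arctan(2385/4) ≈ 89.90°
zero at origin: s = j2385 → |·| = 2385, ∠ = 90.00°
pole (s+500): 500 + j2385 → |·| = √(500²+2385²) = √5938225 ≈ 2436.8, ∠ = arctan(2385/500) ≈ 78.16°
pole (s+879): 879 + j2385 → |·| = √(879²+2385²) = √6460866 ≈ 2541.8, ∠ = arctan(2385/879) ≈ 69.77°
|H| = 500 · 5.6882e+06 / 6.1939e+06 ≈ 459.18
Gain = 20 log₁₀(459.18) ≈ 53.24 dB
∠H = 179.90° − 147.93° = 31.97°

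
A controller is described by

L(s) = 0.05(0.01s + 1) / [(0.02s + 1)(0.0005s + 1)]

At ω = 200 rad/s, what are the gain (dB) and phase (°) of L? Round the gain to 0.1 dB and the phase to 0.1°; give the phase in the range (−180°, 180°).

At ω = 200 rad/s:
zero (1 + j200·0.01) = 1 + j2 → |·| ≈ 2.2361, ∠ ≈ 63.43°
pole (1 + j200·0.02) = 1 + j4 → |·| ≈ 4.1231, ∠ ≈ 75.96°
pole (1 + j200·0.0005) = 1 + j0.1 → |·| ≈ 1.005, ∠ ≈ 5.71°
|L| = 0.05 · 2.2361 / (4.1231 · 1.005) ≈ 0.026982
Gain = 20 log₁₀(0.026982) ≈ -31.38 dB
∠L = (63.43°) − (75.96° + 5.71°) = -18.24°

-31.4 dB, -18.2°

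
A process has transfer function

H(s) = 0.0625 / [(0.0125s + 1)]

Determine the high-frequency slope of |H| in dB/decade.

Each pole contributes −20 dB/decade at high frequency; each zero contributes +20 dB/decade.
Net: 0 zero(s) − 1 pole(s) → -20 dB/decade.

-20 dB/decade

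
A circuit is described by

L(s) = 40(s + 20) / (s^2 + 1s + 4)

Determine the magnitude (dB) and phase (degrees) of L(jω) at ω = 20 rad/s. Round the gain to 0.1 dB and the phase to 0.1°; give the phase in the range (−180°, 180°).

9.1 dB, -132.1°

At s = jω = j20:
zero (s+20): 20 + j20 → |·| = √(20²+20²) = √800 ≈ 28.284, ∠ = arctan(20/20) ≈ 45.00°
quadratic: (j20)² + 1·j20 + 4 = -396 + j20 → |·| ≈ 396.5, ∠ ≈ 177.11°
|L| = 40 · 28.284 / 396.5 ≈ 2.8534
Gain = 20 log₁₀(2.8534) ≈ 9.11 dB
∠L = 45.00° − 177.11° = -132.11°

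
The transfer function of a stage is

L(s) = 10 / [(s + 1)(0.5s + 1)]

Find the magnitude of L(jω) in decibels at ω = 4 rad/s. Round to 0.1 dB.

0.7 dB

At ω = 4 rad/s:
pole (1 + j4·1) = 1 + j4 → |·| ≈ 4.1231, ∠ ≈ 75.96°
pole (1 + j4·0.5) = 1 + j2 → |·| ≈ 2.2361, ∠ ≈ 63.43°
|L| = 10 · 1 / (4.1231 · 2.2361) ≈ 1.0846
Gain = 20 log₁₀(1.0846) ≈ 0.71 dB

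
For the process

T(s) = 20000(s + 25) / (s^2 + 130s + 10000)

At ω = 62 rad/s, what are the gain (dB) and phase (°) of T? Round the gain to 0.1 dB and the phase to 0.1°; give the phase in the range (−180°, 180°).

At s = jω = j62:
zero (s+25): 25 + j62 → |·| = √(25²+62²) = √4469 ≈ 66.851, ∠ = arctan(62/25) ≈ 68.04°
quadratic: (j62)² + 130·j62 + 10000 = 6156 + j8060 → |·| ≈ 10142, ∠ ≈ 52.63°
|T| = 20000 · 66.851 / 10142 ≈ 131.83
Gain = 20 log₁₀(131.83) ≈ 42.40 dB
∠T = 68.04° − 52.63° = 15.41°

42.4 dB, 15.4°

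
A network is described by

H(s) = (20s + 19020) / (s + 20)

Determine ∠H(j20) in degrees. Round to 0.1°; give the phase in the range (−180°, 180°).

Substitute s = j20:
Numerator: 20(j20) + 19020 = 19020 + j400
Denominator: (j20) + 20 = 20 + j20
|N| = √(19020² + 400²) ≈ 19024, ∠N ≈ 1.20°
|D| = √(20² + 20²) ≈ 28.284, ∠D ≈ 45.00°
∠H = 1.20° − 45.00° = -43.80°

-43.8°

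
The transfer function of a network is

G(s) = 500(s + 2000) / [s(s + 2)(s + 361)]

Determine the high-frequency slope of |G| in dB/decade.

Each pole contributes −20 dB/decade at high frequency; each zero contributes +20 dB/decade.
Net: 1 zero(s) − 3 pole(s) → -40 dB/decade.

-40 dB/decade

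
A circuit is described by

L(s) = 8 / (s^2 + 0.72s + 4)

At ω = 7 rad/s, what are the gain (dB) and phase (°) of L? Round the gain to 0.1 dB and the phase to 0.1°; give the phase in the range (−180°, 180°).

-15.1 dB, -173.6°

At s = jω = j7:
quadratic: (j7)² + 0.72·j7 + 4 = -45 + j5.04 → |·| ≈ 45.281, ∠ ≈ 173.61°
|L| = 8 / 45.281 ≈ 0.17667
Gain = 20 log₁₀(0.17667) ≈ -15.06 dB
∠L = 0.00° − 173.61° = -173.61°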